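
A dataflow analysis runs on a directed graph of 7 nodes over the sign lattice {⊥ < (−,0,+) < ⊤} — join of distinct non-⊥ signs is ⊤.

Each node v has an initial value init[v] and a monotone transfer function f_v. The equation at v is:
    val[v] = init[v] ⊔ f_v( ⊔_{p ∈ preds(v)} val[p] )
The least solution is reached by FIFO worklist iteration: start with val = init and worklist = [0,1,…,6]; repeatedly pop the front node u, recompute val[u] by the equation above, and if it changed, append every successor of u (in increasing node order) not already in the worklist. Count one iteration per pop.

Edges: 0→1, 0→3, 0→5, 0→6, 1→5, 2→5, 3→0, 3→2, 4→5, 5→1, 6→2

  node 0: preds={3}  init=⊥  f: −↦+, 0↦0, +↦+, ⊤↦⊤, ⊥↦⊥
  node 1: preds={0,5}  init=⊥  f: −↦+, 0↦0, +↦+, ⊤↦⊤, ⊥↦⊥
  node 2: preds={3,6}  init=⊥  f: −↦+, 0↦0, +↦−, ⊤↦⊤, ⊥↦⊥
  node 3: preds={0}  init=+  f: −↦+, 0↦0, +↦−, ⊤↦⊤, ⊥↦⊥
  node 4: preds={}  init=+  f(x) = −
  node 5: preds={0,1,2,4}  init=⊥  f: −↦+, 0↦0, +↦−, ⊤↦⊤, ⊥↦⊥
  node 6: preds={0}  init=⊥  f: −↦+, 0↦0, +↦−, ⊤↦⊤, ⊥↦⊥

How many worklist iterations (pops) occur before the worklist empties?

14

Trace (14 dequeues):
  [1] u=0 | in + | out + | prev ⊥ | push {}
  [2] u=1 | in + | out + | prev ⊥ | push {}
  [3] u=2 | in + | out − | prev ⊥ | push {}
  [4] u=3 | in + | out ⊤ | prev + | push {0,2}
  [5] u=4 | in ⊥ | out ⊤ | prev + | push {}
  [6] u=5 | in ⊤ | out ⊤ | prev ⊥ | push {1}
  [7] u=6 | in + | out − | prev ⊥ | push {}
  [8] u=0 | in ⊤ | out ⊤ | prev + | push {3,5,6}
  [9] u=2 | in ⊤ | out ⊤ | prev − | push {}
  [10] u=1 | in ⊤ | out ⊤ | prev + | push {}
  [11] u=3 | in ⊤ | out ⊤ | ==
  [12] u=5 | in ⊤ | out ⊤ | ==
  [13] u=6 | in ⊤ | out ⊤ | prev − | push {2}
  [14] u=2 | in ⊤ | out ⊤ | ==

Converged values:
  [0] ⊤
  [1] ⊤
  [2] ⊤
  [3] ⊤
  [4] ⊤
  [5] ⊤
  [6] ⊤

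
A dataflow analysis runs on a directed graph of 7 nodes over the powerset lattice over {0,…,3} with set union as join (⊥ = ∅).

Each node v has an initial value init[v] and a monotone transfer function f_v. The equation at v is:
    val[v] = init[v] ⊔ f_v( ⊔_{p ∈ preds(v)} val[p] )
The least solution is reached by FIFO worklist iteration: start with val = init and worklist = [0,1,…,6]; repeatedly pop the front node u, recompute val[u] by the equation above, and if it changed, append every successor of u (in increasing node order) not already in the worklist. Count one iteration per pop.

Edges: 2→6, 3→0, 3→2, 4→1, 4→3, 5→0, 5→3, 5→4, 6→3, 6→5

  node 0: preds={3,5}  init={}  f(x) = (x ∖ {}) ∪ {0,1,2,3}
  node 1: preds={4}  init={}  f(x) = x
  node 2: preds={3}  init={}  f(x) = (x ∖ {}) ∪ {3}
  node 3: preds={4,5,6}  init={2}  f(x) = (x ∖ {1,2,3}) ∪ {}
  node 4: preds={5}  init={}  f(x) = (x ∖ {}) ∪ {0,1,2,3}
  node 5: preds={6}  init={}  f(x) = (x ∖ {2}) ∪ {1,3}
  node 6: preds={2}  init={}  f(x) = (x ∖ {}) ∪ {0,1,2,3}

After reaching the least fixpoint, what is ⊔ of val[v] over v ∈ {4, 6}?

{0,1,2,3}

Iteration log — 17 steps:
  step 1. node 0  ⊔preds={2}  new={0,1,2,3}  old={}  +wl: 
  step 2. node 1  ⊔preds={}  new={}  stable
  step 3. node 2  ⊔preds={2}  new={2,3}  old={}  +wl: 
  step 4. node 3  ⊔preds={}  new={2}  stable
  step 5. node 4  ⊔preds={}  new={0,1,2,3}  old={}  +wl: 1,3
  step 6. node 5  ⊔preds={}  new={1,3}  old={}  +wl: 0,4
  step 7. node 6  ⊔preds={2,3}  new={0,1,2,3}  old={}  +wl: 5
  step 8. node 1  ⊔preds={0,1,2,3}  new={0,1,2,3}  old={}  +wl: 
  step 9. node 3  ⊔preds={0,1,2,3}  new={0,2}  old={2}  +wl: 2
  step 10. node 0  ⊔preds={0,1,2,3}  new={0,1,2,3}  stable
  step 11. node 4  ⊔preds={1,3}  new={0,1,2,3}  stable
  step 12. node 5  ⊔preds={0,1,2,3}  new={0,1,3}  old={1,3}  +wl: 0,3,4
  step 13. node 2  ⊔preds={0,2}  new={0,2,3}  old={2,3}  +wl: 6
  step 14. node 0  ⊔preds={0,1,2,3}  new={0,1,2,3}  stable
  step 15. node 3  ⊔preds={0,1,2,3}  new={0,2}  stable
  step 16. node 4  ⊔preds={0,1,3}  new={0,1,2,3}  stable
  step 17. node 6  ⊔preds={0,2,3}  new={0,1,2,3}  stable

Least fixpoint reached:
  node 0: {0,1,2,3}
  node 1: {0,1,2,3}
  node 2: {0,2,3}
  node 3: {0,2}
  node 4: {0,1,2,3}
  node 5: {0,1,3}
  node 6: {0,1,2,3}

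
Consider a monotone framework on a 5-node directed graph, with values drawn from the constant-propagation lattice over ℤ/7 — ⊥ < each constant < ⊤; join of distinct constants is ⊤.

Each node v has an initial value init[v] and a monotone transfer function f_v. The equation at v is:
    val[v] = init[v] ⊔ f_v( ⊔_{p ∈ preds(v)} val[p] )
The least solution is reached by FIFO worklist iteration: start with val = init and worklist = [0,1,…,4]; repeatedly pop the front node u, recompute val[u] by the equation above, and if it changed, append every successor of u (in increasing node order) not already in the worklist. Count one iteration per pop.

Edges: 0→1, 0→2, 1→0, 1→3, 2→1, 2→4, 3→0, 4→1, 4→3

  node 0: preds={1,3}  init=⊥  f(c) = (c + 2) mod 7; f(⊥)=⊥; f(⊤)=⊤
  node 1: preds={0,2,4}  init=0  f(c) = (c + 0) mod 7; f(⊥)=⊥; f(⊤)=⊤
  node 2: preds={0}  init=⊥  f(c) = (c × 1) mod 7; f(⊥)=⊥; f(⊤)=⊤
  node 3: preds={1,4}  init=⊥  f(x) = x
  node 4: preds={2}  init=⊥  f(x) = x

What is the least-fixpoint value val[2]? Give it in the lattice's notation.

⊤

Iteration log — 13 steps:
  step 1. node 0  ⊔preds=0  new=2  old=⊥  +wl: 
  step 2. node 1  ⊔preds=2  new=⊤  old=0  +wl: 0
  step 3. node 2  ⊔preds=2  new=2  old=⊥  +wl: 1
  step 4. node 3  ⊔preds=⊤  new=⊤  old=⊥  +wl: 
  step 5. node 4  ⊔preds=2  new=2  old=⊥  +wl: 3
  step 6. node 0  ⊔preds=⊤  new=⊤  old=2  +wl: 2
  step 7. node 1  ⊔preds=⊤  new=⊤  stable
  step 8. node 3  ⊔preds=⊤  new=⊤  stable
  step 9. node 2  ⊔preds=⊤  new=⊤  old=2  +wl: 1,4
  step 10. node 1  ⊔preds=⊤  new=⊤  stable
  step 11. node 4  ⊔preds=⊤  new=⊤  old=2  +wl: 1,3
  step 12. node 1  ⊔preds=⊤  new=⊤  stable
  step 13. node 3  ⊔preds=⊤  new=⊤  stable

Least fixpoint reached:
  node 0: ⊤
  node 1: ⊤
  node 2: ⊤
  node 3: ⊤
  node 4: ⊤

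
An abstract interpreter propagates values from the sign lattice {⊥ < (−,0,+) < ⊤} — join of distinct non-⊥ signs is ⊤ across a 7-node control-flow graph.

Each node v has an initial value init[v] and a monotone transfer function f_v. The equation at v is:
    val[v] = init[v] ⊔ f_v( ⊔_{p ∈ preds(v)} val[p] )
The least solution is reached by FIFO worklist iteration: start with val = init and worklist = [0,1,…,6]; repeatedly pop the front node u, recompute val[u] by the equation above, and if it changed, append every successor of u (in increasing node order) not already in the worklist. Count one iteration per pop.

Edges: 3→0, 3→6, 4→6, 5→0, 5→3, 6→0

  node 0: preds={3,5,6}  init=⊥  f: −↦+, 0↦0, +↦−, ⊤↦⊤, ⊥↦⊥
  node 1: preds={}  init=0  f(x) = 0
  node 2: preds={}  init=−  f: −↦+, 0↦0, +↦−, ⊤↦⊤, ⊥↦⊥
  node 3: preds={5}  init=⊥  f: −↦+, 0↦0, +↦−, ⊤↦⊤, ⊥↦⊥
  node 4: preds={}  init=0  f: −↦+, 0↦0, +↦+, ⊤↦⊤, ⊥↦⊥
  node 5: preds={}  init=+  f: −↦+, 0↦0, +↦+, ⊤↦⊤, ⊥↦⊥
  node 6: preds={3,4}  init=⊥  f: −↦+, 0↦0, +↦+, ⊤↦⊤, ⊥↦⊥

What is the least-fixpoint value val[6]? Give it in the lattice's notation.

⊤

Iteration log — 8 steps:
  step 1. node 0  ⊔preds=+  new=−  old=⊥  +wl: 
  step 2. node 1  ⊔preds=⊥  new=0  stable
  step 3. node 2  ⊔preds=⊥  new=−  stable
  step 4. node 3  ⊔preds=+  new=−  old=⊥  +wl: 0
  step 5. node 4  ⊔preds=⊥  new=0  stable
  step 6. node 5  ⊔preds=⊥  new=+  stable
  step 7. node 6  ⊔preds=⊤  new=⊤  old=⊥  +wl: 
  step 8. node 0  ⊔preds=⊤  new=⊤  old=−  +wl: 

Least fixpoint reached:
  node 0: ⊤
  node 1: 0
  node 2: −
  node 3: −
  node 4: 0
  node 5: +
  node 6: ⊤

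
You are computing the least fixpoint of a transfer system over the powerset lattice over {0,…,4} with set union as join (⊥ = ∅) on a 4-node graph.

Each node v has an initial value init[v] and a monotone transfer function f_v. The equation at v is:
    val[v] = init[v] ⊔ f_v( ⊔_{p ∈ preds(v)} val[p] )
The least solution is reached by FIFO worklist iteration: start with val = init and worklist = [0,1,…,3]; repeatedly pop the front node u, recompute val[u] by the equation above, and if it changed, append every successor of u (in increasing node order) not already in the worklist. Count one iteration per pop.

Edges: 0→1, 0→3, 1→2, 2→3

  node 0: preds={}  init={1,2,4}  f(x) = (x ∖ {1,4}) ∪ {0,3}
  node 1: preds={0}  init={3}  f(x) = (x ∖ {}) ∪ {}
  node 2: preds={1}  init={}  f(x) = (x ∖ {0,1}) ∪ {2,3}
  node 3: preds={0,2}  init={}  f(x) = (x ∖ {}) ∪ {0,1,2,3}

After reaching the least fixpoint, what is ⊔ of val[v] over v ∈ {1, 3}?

Worklist (4 pops):
  #1 pop 0: in={} → {0,1,2,3,4} (was {1,2,4}); enqueue []
  #2 pop 1: in={0,1,2,3,4} → {0,1,2,3,4} (was {3}); enqueue []
  #3 pop 2: in={0,1,2,3,4} → {2,3,4} (was {}); enqueue []
  #4 pop 3: in={0,1,2,3,4} → {0,1,2,3,4} (was {}); enqueue []

Fixpoint:
  val[0] = {0,1,2,3,4}
  val[1] = {0,1,2,3,4}
  val[2] = {2,3,4}
  val[3] = {0,1,2,3,4}

{0,1,2,3,4}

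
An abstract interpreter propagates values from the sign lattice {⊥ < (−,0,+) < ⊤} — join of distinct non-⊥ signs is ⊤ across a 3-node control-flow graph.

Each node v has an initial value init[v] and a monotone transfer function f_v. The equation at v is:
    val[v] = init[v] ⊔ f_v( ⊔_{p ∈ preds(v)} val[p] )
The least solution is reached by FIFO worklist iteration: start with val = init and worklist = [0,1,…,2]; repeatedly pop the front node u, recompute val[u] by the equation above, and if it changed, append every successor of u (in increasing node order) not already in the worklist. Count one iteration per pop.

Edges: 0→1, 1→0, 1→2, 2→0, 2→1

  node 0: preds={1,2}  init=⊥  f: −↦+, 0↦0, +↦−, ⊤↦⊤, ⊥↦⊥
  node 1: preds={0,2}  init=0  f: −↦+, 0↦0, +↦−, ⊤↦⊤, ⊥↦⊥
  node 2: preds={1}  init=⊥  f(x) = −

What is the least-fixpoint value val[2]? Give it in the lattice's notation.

−

Worklist (7 pops):
  #1 pop 0: in=0 → 0 (was ⊥); enqueue []
  #2 pop 1: in=0 → 0 (no change)
  #3 pop 2: in=0 → − (was ⊥); enqueue [0,1]
  #4 pop 0: in=⊤ → ⊤ (was 0); enqueue []
  #5 pop 1: in=⊤ → ⊤ (was 0); enqueue [0,2]
  #6 pop 0: in=⊤ → ⊤ (no change)
  #7 pop 2: in=⊤ → − (no change)

Fixpoint:
  val[0] = ⊤
  val[1] = ⊤
  val[2] = −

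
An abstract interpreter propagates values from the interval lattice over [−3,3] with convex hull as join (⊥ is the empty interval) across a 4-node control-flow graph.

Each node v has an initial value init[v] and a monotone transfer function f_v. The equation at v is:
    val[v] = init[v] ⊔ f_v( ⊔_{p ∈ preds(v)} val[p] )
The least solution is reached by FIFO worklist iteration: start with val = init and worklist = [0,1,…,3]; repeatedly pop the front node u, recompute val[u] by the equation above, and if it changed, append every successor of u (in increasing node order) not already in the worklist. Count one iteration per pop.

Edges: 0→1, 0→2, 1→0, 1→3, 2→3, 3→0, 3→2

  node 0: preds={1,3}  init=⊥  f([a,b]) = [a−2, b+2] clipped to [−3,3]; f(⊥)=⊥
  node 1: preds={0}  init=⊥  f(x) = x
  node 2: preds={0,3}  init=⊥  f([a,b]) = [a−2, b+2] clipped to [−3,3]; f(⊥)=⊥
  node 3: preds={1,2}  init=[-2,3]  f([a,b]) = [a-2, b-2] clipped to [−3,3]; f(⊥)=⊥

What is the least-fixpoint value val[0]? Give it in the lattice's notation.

Iteration log — 6 steps:
  step 1. node 0  ⊔preds=[-2,3]  new=[-3,3]  old=⊥  +wl: 
  step 2. node 1  ⊔preds=[-3,3]  new=[-3,3]  old=⊥  +wl: 0
  step 3. node 2  ⊔preds=[-3,3]  new=[-3,3]  old=⊥  +wl: 
  step 4. node 3  ⊔preds=[-3,3]  new=[-3,3]  old=[-2,3]  +wl: 2
  step 5. node 0  ⊔preds=[-3,3]  new=[-3,3]  stable
  step 6. node 2  ⊔preds=[-3,3]  new=[-3,3]  stable

Least fixpoint reached:
  node 0: [-3,3]
  node 1: [-3,3]
  node 2: [-3,3]
  node 3: [-3,3]

[-3,3]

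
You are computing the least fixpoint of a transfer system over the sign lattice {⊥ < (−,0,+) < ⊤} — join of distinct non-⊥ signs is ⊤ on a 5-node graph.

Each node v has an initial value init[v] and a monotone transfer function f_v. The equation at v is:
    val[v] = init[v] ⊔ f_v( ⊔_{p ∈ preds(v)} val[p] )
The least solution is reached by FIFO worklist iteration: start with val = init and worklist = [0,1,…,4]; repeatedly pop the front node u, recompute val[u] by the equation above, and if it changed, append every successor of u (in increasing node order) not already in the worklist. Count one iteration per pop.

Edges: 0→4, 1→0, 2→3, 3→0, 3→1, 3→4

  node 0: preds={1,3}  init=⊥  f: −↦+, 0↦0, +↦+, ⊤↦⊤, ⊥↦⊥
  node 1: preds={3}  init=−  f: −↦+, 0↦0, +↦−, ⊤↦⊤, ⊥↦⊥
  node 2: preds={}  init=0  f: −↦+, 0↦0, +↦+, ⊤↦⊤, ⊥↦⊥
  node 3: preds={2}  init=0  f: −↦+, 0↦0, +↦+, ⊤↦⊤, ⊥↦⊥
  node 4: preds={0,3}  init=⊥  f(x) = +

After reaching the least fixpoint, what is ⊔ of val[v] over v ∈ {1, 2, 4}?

⊤

Worklist (6 pops):
  #1 pop 0: in=⊤ → ⊤ (was ⊥); enqueue []
  #2 pop 1: in=0 → ⊤ (was −); enqueue [0]
  #3 pop 2: in=⊥ → 0 (no change)
  #4 pop 3: in=0 → 0 (no change)
  #5 pop 4: in=⊤ → + (was ⊥); enqueue []
  #6 pop 0: in=⊤ → ⊤ (no change)

Fixpoint:
  val[0] = ⊤
  val[1] = ⊤
  val[2] = 0
  val[3] = 0
  val[4] = +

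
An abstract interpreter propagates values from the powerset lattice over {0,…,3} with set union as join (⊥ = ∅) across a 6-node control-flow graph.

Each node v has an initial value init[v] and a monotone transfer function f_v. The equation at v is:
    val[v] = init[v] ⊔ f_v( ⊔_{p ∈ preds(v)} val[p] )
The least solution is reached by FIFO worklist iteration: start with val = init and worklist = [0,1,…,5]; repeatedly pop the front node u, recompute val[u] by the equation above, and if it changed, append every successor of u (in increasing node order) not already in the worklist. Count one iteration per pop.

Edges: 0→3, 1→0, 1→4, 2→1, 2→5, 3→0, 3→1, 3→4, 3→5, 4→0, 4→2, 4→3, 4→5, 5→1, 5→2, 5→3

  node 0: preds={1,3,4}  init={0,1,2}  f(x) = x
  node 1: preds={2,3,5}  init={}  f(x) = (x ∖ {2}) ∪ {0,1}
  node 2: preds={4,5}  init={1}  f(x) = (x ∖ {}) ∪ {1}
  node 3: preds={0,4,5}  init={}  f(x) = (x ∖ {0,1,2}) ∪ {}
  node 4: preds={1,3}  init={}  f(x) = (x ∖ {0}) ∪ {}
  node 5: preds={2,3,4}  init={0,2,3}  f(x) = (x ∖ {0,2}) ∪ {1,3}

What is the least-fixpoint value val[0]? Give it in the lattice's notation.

{0,1,2,3}

Trace (10 dequeues):
  [1] u=0 | in {} | out {0,1,2} | ==
  [2] u=1 | in {0,1,2,3} | out {0,1,3} | prev {} | push {0}
  [3] u=2 | in {0,2,3} | out {0,1,2,3} | prev {1} | push {1}
  [4] u=3 | in {0,1,2,3} | out {3} | prev {} | push {}
  [5] u=4 | in {0,1,3} | out {1,3} | prev {} | push {2,3}
  [6] u=5 | in {0,1,2,3} | out {0,1,2,3} | prev {0,2,3} | push {}
  [7] u=0 | in {0,1,3} | out {0,1,2,3} | prev {0,1,2} | push {}
  [8] u=1 | in {0,1,2,3} | out {0,1,3} | ==
  [9] u=2 | in {0,1,2,3} | out {0,1,2,3} | ==
  [10] u=3 | in {0,1,2,3} | out {3} | ==

Converged values:
  [0] {0,1,2,3}
  [1] {0,1,3}
  [2] {0,1,2,3}
  [3] {3}
  [4] {1,3}
  [5] {0,1,2,3}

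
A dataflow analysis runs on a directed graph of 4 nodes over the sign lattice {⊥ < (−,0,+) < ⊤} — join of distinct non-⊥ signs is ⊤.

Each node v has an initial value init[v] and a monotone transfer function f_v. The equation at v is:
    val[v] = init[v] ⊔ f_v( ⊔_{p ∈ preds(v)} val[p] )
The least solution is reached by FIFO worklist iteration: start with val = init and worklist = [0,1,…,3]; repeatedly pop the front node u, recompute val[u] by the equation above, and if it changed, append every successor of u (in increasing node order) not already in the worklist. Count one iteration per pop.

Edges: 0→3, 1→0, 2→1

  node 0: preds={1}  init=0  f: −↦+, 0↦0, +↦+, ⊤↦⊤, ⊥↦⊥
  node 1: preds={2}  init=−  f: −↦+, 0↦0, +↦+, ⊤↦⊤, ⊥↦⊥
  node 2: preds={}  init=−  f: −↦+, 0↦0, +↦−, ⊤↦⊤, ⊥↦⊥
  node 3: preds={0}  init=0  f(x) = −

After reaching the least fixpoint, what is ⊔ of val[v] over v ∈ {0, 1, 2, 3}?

⊤

Trace (5 dequeues):
  [1] u=0 | in − | out ⊤ | prev 0 | push {}
  [2] u=1 | in − | out ⊤ | prev − | push {0}
  [3] u=2 | in ⊥ | out − | ==
  [4] u=3 | in ⊤ | out ⊤ | prev 0 | push {}
  [5] u=0 | in ⊤ | out ⊤ | ==

Converged values:
  [0] ⊤
  [1] ⊤
  [2] −
  [3] ⊤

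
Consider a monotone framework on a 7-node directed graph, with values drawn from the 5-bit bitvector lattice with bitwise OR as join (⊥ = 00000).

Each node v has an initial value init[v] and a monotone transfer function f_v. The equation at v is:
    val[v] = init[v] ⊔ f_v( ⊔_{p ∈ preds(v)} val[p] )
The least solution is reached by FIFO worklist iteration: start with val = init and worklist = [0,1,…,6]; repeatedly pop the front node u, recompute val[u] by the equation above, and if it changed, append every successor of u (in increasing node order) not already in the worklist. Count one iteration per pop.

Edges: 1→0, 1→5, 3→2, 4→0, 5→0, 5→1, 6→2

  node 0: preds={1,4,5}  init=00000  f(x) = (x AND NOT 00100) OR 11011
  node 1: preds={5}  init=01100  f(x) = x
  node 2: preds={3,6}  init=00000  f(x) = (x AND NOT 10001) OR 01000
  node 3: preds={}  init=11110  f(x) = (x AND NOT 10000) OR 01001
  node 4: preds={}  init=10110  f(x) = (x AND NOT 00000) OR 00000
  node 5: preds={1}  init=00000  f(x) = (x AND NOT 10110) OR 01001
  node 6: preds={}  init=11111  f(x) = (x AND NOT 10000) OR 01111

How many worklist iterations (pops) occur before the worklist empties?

Worklist (12 pops):
  #1 pop 0: in=11110 → 11011 (was 00000); enqueue []
  #2 pop 1: in=00000 → 01100 (no change)
  #3 pop 2: in=11111 → 01110 (was 00000); enqueue []
  #4 pop 3: in=00000 → 11111 (was 11110); enqueue [2]
  #5 pop 4: in=00000 → 10110 (no change)
  #6 pop 5: in=01100 → 01001 (was 00000); enqueue [0,1]
  #7 pop 6: in=00000 → 11111 (no change)
  #8 pop 2: in=11111 → 01110 (no change)
  #9 pop 0: in=11111 → 11011 (no change)
  #10 pop 1: in=01001 → 01101 (was 01100); enqueue [0,5]
  #11 pop 0: in=11111 → 11011 (no change)
  #12 pop 5: in=01101 → 01001 (no change)

Fixpoint:
  val[0] = 11011
  val[1] = 01101
  val[2] = 01110
  val[3] = 11111
  val[4] = 10110
  val[5] = 01001
  val[6] = 11111

12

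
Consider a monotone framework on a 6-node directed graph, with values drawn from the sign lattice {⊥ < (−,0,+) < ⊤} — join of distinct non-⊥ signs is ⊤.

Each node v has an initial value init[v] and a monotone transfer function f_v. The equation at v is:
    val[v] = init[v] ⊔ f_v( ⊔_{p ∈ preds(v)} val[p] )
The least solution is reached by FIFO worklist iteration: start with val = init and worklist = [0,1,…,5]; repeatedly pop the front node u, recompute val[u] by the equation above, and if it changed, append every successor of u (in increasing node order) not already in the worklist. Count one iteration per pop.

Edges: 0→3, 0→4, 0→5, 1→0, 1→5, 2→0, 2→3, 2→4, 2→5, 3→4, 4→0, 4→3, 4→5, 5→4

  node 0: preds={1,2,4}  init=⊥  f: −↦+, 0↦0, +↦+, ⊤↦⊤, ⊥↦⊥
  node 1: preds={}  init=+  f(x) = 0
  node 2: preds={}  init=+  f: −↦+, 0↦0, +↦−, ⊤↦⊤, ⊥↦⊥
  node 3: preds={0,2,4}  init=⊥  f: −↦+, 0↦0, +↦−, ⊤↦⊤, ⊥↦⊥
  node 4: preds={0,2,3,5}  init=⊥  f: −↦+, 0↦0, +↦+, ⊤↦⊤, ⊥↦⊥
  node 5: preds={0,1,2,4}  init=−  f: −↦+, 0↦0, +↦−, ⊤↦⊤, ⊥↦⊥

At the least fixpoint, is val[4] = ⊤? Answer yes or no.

yes

Iteration log — 10 steps:
  step 1. node 0  ⊔preds=+  new=+  old=⊥  +wl: 
  step 2. node 1  ⊔preds=⊥  new=⊤  old=+  +wl: 0
  step 3. node 2  ⊔preds=⊥  new=+  stable
  step 4. node 3  ⊔preds=+  new=−  old=⊥  +wl: 
  step 5. node 4  ⊔preds=⊤  new=⊤  old=⊥  +wl: 3
  step 6. node 5  ⊔preds=⊤  new=⊤  old=−  +wl: 4
  step 7. node 0  ⊔preds=⊤  new=⊤  old=+  +wl: 5
  step 8. node 3  ⊔preds=⊤  new=⊤  old=−  +wl: 
  step 9. node 4  ⊔preds=⊤  new=⊤  stable
  step 10. node 5  ⊔preds=⊤  new=⊤  stable

Least fixpoint reached:
  node 0: ⊤
  node 1: ⊤
  node 2: +
  node 3: ⊤
  node 4: ⊤
  node 5: ⊤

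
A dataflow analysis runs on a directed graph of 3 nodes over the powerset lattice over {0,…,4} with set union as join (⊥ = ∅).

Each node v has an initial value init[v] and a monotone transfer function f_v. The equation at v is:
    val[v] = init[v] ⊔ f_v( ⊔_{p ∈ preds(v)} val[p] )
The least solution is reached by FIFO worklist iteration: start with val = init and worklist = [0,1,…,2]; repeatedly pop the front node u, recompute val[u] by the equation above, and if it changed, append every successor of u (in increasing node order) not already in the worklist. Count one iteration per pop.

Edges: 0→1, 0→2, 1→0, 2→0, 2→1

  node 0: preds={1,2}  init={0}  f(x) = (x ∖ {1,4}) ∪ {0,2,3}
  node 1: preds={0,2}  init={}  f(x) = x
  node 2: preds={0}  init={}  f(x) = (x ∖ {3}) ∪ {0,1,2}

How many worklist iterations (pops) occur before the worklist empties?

Trace (6 dequeues):
  [1] u=0 | in {} | out {0,2,3} | prev {0} | push {}
  [2] u=1 | in {0,2,3} | out {0,2,3} | prev {} | push {0}
  [3] u=2 | in {0,2,3} | out {0,1,2} | prev {} | push {1}
  [4] u=0 | in {0,1,2,3} | out {0,2,3} | ==
  [5] u=1 | in {0,1,2,3} | out {0,1,2,3} | prev {0,2,3} | push {0}
  [6] u=0 | in {0,1,2,3} | out {0,2,3} | ==

Converged values:
  [0] {0,2,3}
  [1] {0,1,2,3}
  [2] {0,1,2}

6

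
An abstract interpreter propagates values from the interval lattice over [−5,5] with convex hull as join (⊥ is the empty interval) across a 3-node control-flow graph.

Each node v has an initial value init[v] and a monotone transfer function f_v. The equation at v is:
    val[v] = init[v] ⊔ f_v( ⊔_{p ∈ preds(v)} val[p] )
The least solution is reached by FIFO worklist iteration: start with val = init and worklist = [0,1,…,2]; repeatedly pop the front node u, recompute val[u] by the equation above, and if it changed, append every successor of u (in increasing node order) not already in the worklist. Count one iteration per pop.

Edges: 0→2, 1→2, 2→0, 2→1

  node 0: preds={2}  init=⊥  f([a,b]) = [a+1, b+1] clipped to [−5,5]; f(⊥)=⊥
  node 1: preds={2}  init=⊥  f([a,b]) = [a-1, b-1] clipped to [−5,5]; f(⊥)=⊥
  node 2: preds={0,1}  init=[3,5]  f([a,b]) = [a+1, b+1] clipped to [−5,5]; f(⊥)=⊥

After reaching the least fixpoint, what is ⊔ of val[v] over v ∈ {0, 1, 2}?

[2,5]

Iteration log — 3 steps:
  step 1. node 0  ⊔preds=[3,5]  new=[4,5]  old=⊥  +wl: 
  step 2. node 1  ⊔preds=[3,5]  new=[2,4]  old=⊥  +wl: 
  step 3. node 2  ⊔preds=[2,5]  new=[3,5]  stable

Least fixpoint reached:
  node 0: [4,5]
  node 1: [2,4]
  node 2: [3,5]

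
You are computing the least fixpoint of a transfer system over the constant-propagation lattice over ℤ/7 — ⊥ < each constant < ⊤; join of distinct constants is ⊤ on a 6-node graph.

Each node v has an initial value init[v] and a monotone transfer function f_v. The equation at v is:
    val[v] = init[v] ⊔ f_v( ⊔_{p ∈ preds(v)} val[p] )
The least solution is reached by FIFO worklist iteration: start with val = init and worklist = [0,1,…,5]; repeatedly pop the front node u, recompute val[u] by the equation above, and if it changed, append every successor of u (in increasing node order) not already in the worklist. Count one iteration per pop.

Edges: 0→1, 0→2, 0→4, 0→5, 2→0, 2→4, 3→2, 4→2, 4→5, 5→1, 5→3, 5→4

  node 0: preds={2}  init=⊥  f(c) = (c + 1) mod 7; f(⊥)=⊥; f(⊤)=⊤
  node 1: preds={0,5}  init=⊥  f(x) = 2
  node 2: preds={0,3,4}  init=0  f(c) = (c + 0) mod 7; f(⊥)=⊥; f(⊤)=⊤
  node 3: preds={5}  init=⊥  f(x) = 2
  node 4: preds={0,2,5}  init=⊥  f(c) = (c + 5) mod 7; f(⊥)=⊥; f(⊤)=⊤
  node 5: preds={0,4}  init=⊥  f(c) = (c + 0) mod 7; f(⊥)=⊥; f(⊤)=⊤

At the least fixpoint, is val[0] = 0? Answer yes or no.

Iteration log — 12 steps:
  step 1. node 0  ⊔preds=0  new=1  old=⊥  +wl: 
  step 2. node 1  ⊔preds=1  new=2  old=⊥  +wl: 
  step 3. node 2  ⊔preds=1  new=⊤  old=0  +wl: 0
  step 4. node 3  ⊔preds=⊥  new=2  old=⊥  +wl: 2
  step 5. node 4  ⊔preds=⊤  new=⊤  old=⊥  +wl: 
  step 6. node 5  ⊔preds=⊤  new=⊤  old=⊥  +wl: 1,3,4
  step 7. node 0  ⊔preds=⊤  new=⊤  old=1  +wl: 5
  step 8. node 2  ⊔preds=⊤  new=⊤  stable
  step 9. node 1  ⊔preds=⊤  new=2  stable
  step 10. node 3  ⊔preds=⊤  new=2  stable
  step 11. node 4  ⊔preds=⊤  new=⊤  stable
  step 12. node 5  ⊔preds=⊤  new=⊤  stable

Least fixpoint reached:
  node 0: ⊤
  node 1: 2
  node 2: ⊤
  node 3: 2
  node 4: ⊤
  node 5: ⊤

no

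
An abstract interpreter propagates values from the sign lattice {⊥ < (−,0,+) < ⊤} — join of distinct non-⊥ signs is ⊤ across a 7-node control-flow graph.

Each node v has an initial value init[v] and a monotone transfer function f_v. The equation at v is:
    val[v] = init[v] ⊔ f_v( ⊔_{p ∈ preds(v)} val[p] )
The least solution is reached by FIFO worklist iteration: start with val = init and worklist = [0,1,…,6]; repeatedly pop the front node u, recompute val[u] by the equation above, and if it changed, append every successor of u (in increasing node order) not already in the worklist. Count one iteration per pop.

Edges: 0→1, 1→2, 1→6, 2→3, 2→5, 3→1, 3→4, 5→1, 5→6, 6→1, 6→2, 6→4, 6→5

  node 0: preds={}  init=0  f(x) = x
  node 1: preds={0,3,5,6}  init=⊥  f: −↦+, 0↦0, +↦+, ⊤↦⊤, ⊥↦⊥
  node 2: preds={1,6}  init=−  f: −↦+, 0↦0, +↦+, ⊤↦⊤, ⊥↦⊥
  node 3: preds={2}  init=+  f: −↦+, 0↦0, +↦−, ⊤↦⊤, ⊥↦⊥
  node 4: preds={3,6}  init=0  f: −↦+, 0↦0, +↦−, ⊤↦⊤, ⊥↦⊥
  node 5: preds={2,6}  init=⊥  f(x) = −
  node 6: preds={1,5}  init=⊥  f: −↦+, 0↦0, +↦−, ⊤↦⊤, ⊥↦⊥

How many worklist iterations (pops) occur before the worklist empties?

Worklist (11 pops):
  #1 pop 0: in=⊥ → 0 (no change)
  #2 pop 1: in=⊤ → ⊤ (was ⊥); enqueue []
  #3 pop 2: in=⊤ → ⊤ (was −); enqueue []
  #4 pop 3: in=⊤ → ⊤ (was +); enqueue [1]
  #5 pop 4: in=⊤ → ⊤ (was 0); enqueue []
  #6 pop 5: in=⊤ → − (was ⊥); enqueue []
  #7 pop 6: in=⊤ → ⊤ (was ⊥); enqueue [2,4,5]
  #8 pop 1: in=⊤ → ⊤ (no change)
  #9 pop 2: in=⊤ → ⊤ (no change)
  #10 pop 4: in=⊤ → ⊤ (no change)
  #11 pop 5: in=⊤ → − (no change)

Fixpoint:
  val[0] = 0
  val[1] = ⊤
  val[2] = ⊤
  val[3] = ⊤
  val[4] = ⊤
  val[5] = −
  val[6] = ⊤

11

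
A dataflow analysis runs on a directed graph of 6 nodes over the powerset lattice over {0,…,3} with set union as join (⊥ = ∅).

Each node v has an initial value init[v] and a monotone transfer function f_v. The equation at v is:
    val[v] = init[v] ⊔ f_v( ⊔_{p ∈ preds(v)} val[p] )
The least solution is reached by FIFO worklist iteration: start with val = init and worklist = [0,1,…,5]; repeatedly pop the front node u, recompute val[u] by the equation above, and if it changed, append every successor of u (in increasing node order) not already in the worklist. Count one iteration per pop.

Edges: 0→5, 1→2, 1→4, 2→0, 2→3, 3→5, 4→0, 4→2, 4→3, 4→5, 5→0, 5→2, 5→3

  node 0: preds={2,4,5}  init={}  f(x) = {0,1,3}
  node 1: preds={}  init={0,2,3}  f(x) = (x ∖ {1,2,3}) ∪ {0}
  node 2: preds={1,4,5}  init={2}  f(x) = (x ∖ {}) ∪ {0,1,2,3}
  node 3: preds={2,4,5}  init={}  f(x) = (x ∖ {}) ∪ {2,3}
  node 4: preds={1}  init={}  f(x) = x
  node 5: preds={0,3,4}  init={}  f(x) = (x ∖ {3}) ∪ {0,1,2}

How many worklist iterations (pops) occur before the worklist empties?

Worklist (9 pops):
  #1 pop 0: in={2} → {0,1,3} (was {}); enqueue []
  #2 pop 1: in={} → {0,2,3} (no change)
  #3 pop 2: in={0,2,3} → {0,1,2,3} (was {2}); enqueue [0]
  #4 pop 3: in={0,1,2,3} → {0,1,2,3} (was {}); enqueue []
  #5 pop 4: in={0,2,3} → {0,2,3} (was {}); enqueue [2,3]
  #6 pop 5: in={0,1,2,3} → {0,1,2} (was {}); enqueue []
  #7 pop 0: in={0,1,2,3} → {0,1,3} (no change)
  #8 pop 2: in={0,1,2,3} → {0,1,2,3} (no change)
  #9 pop 3: in={0,1,2,3} → {0,1,2,3} (no change)

Fixpoint:
  val[0] = {0,1,3}
  val[1] = {0,2,3}
  val[2] = {0,1,2,3}
  val[3] = {0,1,2,3}
  val[4] = {0,2,3}
  val[5] = {0,1,2}

9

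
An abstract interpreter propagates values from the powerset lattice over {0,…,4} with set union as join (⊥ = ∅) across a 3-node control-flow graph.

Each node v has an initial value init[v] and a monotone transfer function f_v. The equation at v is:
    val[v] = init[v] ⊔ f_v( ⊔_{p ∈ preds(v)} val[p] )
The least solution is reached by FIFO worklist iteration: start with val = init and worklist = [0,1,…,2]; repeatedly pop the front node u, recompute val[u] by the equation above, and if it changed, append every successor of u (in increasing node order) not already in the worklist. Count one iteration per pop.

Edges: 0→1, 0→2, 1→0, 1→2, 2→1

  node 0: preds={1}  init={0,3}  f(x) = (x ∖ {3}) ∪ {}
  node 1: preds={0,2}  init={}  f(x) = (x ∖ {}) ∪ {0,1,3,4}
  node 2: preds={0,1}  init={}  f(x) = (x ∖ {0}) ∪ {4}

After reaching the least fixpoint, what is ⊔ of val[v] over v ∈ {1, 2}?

Iteration log — 6 steps:
  step 1. node 0  ⊔preds={}  new={0,3}  stable
  step 2. node 1  ⊔preds={0,3}  new={0,1,3,4}  old={}  +wl: 0
  step 3. node 2  ⊔preds={0,1,3,4}  new={1,3,4}  old={}  +wl: 1
  step 4. node 0  ⊔preds={0,1,3,4}  new={0,1,3,4}  old={0,3}  +wl: 2
  step 5. node 1  ⊔preds={0,1,3,4}  new={0,1,3,4}  stable
  step 6. node 2  ⊔preds={0,1,3,4}  new={1,3,4}  stable

Least fixpoint reached:
  node 0: {0,1,3,4}
  node 1: {0,1,3,4}
  node 2: {1,3,4}

{0,1,3,4}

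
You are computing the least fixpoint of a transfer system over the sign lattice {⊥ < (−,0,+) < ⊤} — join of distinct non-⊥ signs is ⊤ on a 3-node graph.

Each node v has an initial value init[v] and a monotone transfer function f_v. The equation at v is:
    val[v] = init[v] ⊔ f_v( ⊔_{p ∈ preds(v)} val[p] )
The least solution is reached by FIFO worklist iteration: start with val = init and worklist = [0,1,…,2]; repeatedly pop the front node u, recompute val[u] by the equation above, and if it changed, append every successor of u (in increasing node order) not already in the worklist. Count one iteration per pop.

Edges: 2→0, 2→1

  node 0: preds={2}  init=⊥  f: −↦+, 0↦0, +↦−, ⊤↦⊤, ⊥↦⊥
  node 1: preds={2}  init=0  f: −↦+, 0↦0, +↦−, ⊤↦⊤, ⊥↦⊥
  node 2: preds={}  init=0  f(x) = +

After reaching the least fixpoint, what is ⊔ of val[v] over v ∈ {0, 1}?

Iteration log — 5 steps:
  step 1. node 0  ⊔preds=0  new=0  old=⊥  +wl: 
  step 2. node 1  ⊔preds=0  new=0  stable
  step 3. node 2  ⊔preds=⊥  new=⊤  old=0  +wl: 0,1
  step 4. node 0  ⊔preds=⊤  new=⊤  old=0  +wl: 
  step 5. node 1  ⊔preds=⊤  new=⊤  old=0  +wl: 

Least fixpoint reached:
  node 0: ⊤
  node 1: ⊤
  node 2: ⊤

⊤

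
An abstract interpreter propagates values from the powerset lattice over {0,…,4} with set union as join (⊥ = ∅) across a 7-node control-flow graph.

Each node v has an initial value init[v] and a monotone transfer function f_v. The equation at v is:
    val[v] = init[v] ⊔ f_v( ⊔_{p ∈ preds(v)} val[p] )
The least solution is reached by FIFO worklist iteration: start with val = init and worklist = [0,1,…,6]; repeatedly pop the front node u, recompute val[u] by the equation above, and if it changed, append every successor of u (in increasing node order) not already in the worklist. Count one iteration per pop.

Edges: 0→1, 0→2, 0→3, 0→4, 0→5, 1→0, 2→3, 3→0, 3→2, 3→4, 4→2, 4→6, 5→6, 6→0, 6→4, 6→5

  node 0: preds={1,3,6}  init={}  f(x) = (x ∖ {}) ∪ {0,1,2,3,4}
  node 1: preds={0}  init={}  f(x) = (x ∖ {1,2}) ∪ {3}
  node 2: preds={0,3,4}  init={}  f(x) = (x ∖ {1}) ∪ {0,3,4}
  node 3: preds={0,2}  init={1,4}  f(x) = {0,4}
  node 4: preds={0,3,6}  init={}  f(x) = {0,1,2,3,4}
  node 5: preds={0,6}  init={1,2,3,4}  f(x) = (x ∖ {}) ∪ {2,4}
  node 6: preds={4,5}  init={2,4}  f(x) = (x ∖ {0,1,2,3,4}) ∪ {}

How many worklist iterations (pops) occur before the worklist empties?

9

Trace (9 dequeues):
  [1] u=0 | in {1,2,4} | out {0,1,2,3,4} | prev {} | push {}
  [2] u=1 | in {0,1,2,3,4} | out {0,3,4} | prev {} | push {0}
  [3] u=2 | in {0,1,2,3,4} | out {0,2,3,4} | prev {} | push {}
  [4] u=3 | in {0,1,2,3,4} | out {0,1,4} | prev {1,4} | push {2}
  [5] u=4 | in {0,1,2,3,4} | out {0,1,2,3,4} | prev {} | push {}
  [6] u=5 | in {0,1,2,3,4} | out {0,1,2,3,4} | prev {1,2,3,4} | push {}
  [7] u=6 | in {0,1,2,3,4} | out {2,4} | ==
  [8] u=0 | in {0,1,2,3,4} | out {0,1,2,3,4} | ==
  [9] u=2 | in {0,1,2,3,4} | out {0,2,3,4} | ==

Converged values:
  [0] {0,1,2,3,4}
  [1] {0,3,4}
  [2] {0,2,3,4}
  [3] {0,1,4}
  [4] {0,1,2,3,4}
  [5] {0,1,2,3,4}
  [6] {2,4}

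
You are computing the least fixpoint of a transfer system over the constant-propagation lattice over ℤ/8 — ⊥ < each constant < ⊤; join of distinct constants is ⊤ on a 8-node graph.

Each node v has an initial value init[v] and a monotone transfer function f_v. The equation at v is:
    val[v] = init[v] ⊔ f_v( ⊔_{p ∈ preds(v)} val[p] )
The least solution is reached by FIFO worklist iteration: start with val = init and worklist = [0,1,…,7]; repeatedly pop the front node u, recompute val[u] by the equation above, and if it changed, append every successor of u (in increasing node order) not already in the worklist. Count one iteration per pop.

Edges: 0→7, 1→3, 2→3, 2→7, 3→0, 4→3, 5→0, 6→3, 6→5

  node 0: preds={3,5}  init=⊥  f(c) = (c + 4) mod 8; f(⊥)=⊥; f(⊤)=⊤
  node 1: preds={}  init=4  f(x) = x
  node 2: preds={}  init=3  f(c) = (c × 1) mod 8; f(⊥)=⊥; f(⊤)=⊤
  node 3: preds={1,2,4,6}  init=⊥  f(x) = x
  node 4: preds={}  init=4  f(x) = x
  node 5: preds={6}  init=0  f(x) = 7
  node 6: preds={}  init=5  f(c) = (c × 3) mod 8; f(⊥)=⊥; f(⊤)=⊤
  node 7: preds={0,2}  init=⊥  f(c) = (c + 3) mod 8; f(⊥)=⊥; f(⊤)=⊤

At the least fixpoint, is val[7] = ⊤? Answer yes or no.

Worklist (10 pops):
  #1 pop 0: in=0 → 4 (was ⊥); enqueue []
  #2 pop 1: in=⊥ → 4 (no change)
  #3 pop 2: in=⊥ → 3 (no change)
  #4 pop 3: in=⊤ → ⊤ (was ⊥); enqueue [0]
  #5 pop 4: in=⊥ → 4 (no change)
  #6 pop 5: in=5 → ⊤ (was 0); enqueue []
  #7 pop 6: in=⊥ → 5 (no change)
  #8 pop 7: in=⊤ → ⊤ (was ⊥); enqueue []
  #9 pop 0: in=⊤ → ⊤ (was 4); enqueue [7]
  #10 pop 7: in=⊤ → ⊤ (no change)

Fixpoint:
  val[0] = ⊤
  val[1] = 4
  val[2] = 3
  val[3] = ⊤
  val[4] = 4
  val[5] = ⊤
  val[6] = 5
  val[7] = ⊤

yes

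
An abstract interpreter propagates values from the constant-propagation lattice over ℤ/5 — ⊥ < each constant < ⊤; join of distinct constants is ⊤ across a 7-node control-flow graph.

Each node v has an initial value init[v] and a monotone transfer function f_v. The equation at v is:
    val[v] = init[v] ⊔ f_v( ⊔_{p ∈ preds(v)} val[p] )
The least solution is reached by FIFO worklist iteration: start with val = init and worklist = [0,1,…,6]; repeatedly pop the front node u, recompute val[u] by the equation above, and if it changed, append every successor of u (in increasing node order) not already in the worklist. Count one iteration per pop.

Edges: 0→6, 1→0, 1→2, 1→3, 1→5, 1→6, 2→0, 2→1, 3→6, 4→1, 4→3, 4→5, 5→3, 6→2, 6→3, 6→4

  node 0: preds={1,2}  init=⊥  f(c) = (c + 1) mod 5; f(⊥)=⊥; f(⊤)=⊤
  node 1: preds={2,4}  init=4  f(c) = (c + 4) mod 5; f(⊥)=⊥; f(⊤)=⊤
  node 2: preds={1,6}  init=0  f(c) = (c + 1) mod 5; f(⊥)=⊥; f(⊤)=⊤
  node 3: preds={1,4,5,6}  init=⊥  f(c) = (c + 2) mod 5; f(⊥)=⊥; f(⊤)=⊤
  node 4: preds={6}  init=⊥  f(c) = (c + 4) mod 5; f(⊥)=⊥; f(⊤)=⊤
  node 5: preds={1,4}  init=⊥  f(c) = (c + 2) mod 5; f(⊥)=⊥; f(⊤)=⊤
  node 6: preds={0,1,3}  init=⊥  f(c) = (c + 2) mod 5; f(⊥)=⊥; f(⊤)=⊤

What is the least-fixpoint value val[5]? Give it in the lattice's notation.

⊤

Worklist (19 pops):
  #1 pop 0: in=⊤ → ⊤ (was ⊥); enqueue []
  #2 pop 1: in=0 → 4 (no change)
  #3 pop 2: in=4 → 0 (no change)
  #4 pop 3: in=4 → 1 (was ⊥); enqueue []
  #5 pop 4: in=⊥ → ⊥ (no change)
  #6 pop 5: in=4 → 1 (was ⊥); enqueue [3]
  #7 pop 6: in=⊤ → ⊤ (was ⊥); enqueue [2,4]
  #8 pop 3: in=⊤ → ⊤ (was 1); enqueue [6]
  #9 pop 2: in=⊤ → ⊤ (was 0); enqueue [0,1]
  #10 pop 4: in=⊤ → ⊤ (was ⊥); enqueue [3,5]
  #11 pop 6: in=⊤ → ⊤ (no change)
  #12 pop 0: in=⊤ → ⊤ (no change)
  #13 pop 1: in=⊤ → ⊤ (was 4); enqueue [0,2,6]
  #14 pop 3: in=⊤ → ⊤ (no change)
  #15 pop 5: in=⊤ → ⊤ (was 1); enqueue [3]
  #16 pop 0: in=⊤ → ⊤ (no change)
  #17 pop 2: in=⊤ → ⊤ (no change)
  #18 pop 6: in=⊤ → ⊤ (no change)
  #19 pop 3: in=⊤ → ⊤ (no change)

Fixpoint:
  val[0] = ⊤
  val[1] = ⊤
  val[2] = ⊤
  val[3] = ⊤
  val[4] = ⊤
  val[5] = ⊤
  val[6] = ⊤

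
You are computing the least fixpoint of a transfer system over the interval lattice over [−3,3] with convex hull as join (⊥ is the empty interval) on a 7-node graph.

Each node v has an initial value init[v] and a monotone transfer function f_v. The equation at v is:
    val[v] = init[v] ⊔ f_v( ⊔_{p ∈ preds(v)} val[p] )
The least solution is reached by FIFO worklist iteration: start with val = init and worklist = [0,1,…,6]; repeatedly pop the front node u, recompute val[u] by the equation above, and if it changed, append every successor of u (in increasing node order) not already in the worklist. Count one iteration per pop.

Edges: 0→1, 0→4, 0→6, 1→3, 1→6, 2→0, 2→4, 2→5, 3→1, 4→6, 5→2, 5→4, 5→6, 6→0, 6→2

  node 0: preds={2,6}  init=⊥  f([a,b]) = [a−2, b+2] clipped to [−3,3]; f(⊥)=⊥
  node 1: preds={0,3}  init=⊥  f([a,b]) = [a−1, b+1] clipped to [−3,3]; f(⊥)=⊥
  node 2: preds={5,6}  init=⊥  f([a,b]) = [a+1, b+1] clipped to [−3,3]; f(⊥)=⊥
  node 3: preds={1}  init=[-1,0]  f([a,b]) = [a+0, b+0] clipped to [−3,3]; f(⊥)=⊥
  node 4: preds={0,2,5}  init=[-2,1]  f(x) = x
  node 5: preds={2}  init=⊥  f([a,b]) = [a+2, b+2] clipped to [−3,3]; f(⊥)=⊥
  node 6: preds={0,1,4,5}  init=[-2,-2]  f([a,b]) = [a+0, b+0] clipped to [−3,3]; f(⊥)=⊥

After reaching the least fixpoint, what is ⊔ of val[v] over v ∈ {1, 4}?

[-3,3]

Trace (21 dequeues):
  [1] u=0 | in [-2,-2] | out [-3,0] | prev ⊥ | push {}
  [2] u=1 | in [-3,0] | out [-3,1] | prev ⊥ | push {}
  [3] u=2 | in [-2,-2] | out [-1,-1] | prev ⊥ | push {0}
  [4] u=3 | in [-3,1] | out [-3,1] | prev [-1,0] | push {1}
  [5] u=4 | in [-3,0] | out [-3,1] | prev [-2,1] | push {}
  [6] u=5 | in [-1,-1] | out [1,1] | prev ⊥ | push {2,4}
  [7] u=6 | in [-3,1] | out [-3,1] | prev [-2,-2] | push {}
  [8] u=0 | in [-3,1] | out [-3,3] | prev [-3,0] | push {6}
  [9] u=1 | in [-3,3] | out [-3,3] | prev [-3,1] | push {3}
  [10] u=2 | in [-3,1] | out [-2,2] | prev [-1,-1] | push {0,5}
  [11] u=4 | in [-3,3] | out [-3,3] | prev [-3,1] | push {}
  [12] u=6 | in [-3,3] | out [-3,3] | prev [-3,1] | push {2}
  [13] u=3 | in [-3,3] | out [-3,3] | prev [-3,1] | push {1}
  [14] u=0 | in [-3,3] | out [-3,3] | ==
  [15] u=5 | in [-2,2] | out [0,3] | prev [1,1] | push {4,6}
  [16] u=2 | in [-3,3] | out [-2,3] | prev [-2,2] | push {0,5}
  [17] u=1 | in [-3,3] | out [-3,3] | ==
  [18] u=4 | in [-3,3] | out [-3,3] | ==
  [19] u=6 | in [-3,3] | out [-3,3] | ==
  [20] u=0 | in [-3,3] | out [-3,3] | ==
  [21] u=5 | in [-2,3] | out [0,3] | ==

Converged values:
  [0] [-3,3]
  [1] [-3,3]
  [2] [-2,3]
  [3] [-3,3]
  [4] [-3,3]
  [5] [0,3]
  [6] [-3,3]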